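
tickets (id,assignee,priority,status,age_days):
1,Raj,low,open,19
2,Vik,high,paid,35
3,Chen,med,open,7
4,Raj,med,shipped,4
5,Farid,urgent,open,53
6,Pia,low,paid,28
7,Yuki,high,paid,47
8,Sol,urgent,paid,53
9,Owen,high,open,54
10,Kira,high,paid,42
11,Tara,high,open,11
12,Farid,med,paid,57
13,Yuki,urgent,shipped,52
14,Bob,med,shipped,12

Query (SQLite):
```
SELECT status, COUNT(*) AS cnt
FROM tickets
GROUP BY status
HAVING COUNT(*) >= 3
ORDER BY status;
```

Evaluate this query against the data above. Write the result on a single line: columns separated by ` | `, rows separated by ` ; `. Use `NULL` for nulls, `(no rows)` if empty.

Partition tickets by status; compute COUNT(*) within each group.
HAVING: keep groups with count ≥ 3.
  open: ids {1, 3, 5, 9, 11} → COUNT(*)=5
  paid: ids {2, 6, 7, 8, 10, 12} → COUNT(*)=6
  shipped: ids {4, 13, 14} → COUNT(*)=3

open | 5 ; paid | 6 ; shipped | 3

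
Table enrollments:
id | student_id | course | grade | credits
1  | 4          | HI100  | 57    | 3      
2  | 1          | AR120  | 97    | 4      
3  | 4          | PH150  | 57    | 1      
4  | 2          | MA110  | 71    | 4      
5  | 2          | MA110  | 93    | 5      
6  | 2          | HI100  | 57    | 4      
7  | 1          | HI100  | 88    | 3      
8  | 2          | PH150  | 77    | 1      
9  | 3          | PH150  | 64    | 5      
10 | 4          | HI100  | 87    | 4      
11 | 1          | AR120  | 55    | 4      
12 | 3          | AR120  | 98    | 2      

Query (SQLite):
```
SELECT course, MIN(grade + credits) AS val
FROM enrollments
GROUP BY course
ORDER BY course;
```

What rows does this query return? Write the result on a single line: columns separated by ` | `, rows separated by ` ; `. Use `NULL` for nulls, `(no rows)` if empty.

For each row compute grade + credits.
Group by course; take MIN of the expression per group.
  AR120: ids {2, 11, 12} → MIN(grade + credits)=59
  HI100: ids {1, 6, 7, 10} → MIN(grade + credits)=60
  MA110: ids {4, 5} → MIN(grade + credits)=75
  PH150: ids {3, 8, 9} → MIN(grade + credits)=58

AR120 | 59 ; HI100 | 60 ; MA110 | 75 ; PH150 | 58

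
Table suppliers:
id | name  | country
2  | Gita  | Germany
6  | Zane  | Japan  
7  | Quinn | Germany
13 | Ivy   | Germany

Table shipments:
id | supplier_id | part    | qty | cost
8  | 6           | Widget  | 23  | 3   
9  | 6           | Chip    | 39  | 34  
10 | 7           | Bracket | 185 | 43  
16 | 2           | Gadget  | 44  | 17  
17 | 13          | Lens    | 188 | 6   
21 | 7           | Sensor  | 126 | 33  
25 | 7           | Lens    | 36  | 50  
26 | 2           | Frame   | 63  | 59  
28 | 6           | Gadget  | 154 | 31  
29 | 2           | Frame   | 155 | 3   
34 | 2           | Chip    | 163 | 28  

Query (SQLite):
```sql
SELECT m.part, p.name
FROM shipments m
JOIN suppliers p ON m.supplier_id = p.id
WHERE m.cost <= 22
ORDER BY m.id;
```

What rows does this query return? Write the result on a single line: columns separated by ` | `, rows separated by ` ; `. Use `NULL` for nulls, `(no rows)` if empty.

Widget | Zane ; Gadget | Gita ; Lens | Ivy ; Frame | Gita

Each shipments row matches the suppliers row where supplier_id = suppliers.id.
Then keep rows with m.cost <= 22.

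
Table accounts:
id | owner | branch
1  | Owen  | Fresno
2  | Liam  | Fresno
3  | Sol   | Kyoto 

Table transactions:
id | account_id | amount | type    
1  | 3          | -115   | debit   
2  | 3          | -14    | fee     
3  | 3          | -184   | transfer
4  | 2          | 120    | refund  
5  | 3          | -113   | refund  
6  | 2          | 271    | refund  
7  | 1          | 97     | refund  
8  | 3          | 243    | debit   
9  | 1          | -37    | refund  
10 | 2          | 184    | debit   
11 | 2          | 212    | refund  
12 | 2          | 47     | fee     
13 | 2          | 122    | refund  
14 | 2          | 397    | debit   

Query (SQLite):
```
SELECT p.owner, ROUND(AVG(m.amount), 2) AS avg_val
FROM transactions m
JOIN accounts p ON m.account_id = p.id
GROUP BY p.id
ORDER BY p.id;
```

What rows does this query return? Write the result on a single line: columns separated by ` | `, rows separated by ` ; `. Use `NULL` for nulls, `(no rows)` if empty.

Join each transactions row to its accounts via account_id.
Group joined rows by accounts.id; compute ROUND(AVG(m.amount), 2) per group.
  1: ids {7, 9} → ROUND(AVG(m.amount), 2)=30
  2: ids {4, 6, 10, 11, 12, 13, 14} → ROUND(AVG(m.amount), 2)=193.29
  3: ids {1, 2, 3, 5, 8} → ROUND(AVG(m.amount), 2)=-36.6

Owen | 30 ; Liam | 193.29 ; Sol | -36.6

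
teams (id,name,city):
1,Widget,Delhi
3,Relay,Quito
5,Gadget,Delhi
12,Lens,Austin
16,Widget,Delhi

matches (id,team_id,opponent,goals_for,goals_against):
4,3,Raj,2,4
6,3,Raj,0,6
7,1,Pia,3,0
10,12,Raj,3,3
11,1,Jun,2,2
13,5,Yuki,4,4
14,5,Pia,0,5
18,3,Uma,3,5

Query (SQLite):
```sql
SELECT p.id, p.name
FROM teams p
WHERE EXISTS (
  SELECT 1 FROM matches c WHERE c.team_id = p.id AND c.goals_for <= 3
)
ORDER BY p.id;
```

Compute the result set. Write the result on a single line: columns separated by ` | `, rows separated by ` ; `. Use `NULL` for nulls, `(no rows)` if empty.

For each teams row, check whether any matches with matching team_id has goals_for <= 3.
Keep rows where that is true.

1 | Widget ; 3 | Relay ; 5 | Gadget ; 12 | Lens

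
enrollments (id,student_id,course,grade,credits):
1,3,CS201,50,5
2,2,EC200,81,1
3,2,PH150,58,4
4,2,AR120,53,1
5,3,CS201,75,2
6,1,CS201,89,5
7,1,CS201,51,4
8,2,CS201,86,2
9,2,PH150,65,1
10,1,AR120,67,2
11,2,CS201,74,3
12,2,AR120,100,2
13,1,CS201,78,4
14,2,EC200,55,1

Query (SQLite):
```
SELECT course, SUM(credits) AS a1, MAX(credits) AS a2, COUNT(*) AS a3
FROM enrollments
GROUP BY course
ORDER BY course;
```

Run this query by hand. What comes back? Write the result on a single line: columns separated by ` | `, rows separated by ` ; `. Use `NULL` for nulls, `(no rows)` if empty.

Group enrollments by course.
Per group compute: SUM(credits), MAX(credits), COUNT(*).
  AR120: ids {4, 10, 12} → SUM(credits)=5, MAX(credits)=2, COUNT(*)=3
  CS201: ids {1, 5, 6, 7, 8, 11, 13} → SUM(credits)=25, MAX(credits)=5, COUNT(*)=7
  EC200: ids {2, 14} → SUM(credits)=2, MAX(credits)=1, COUNT(*)=2
  PH150: ids {3, 9} → SUM(credits)=5, MAX(credits)=4, COUNT(*)=2

AR120 | 5 | 2 | 3 ; CS201 | 25 | 5 | 7 ; EC200 | 2 | 1 | 2 ; PH150 | 5 | 4 | 2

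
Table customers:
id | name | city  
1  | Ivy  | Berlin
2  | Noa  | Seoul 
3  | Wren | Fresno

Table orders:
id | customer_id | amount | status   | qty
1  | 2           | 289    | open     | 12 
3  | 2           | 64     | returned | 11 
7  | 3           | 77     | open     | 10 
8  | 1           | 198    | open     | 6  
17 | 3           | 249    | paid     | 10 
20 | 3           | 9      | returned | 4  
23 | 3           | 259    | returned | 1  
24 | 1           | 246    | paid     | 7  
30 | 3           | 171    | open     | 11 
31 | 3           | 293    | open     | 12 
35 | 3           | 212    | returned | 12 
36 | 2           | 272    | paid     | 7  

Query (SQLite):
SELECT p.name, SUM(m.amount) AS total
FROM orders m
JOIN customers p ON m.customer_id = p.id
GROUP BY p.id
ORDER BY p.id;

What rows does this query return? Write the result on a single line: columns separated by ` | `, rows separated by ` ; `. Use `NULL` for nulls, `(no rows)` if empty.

Join each orders row to its customers via customer_id.
Group joined rows by customers.id; compute SUM(m.amount) per group.
  1: ids {8, 24} → SUM(m.amount)=444
  2: ids {1, 3, 36} → SUM(m.amount)=625
  3: ids {7, 17, 20, 23, 30, 31, 35} → SUM(m.amount)=1270

Ivy | 444 ; Noa | 625 ; Wren | 1270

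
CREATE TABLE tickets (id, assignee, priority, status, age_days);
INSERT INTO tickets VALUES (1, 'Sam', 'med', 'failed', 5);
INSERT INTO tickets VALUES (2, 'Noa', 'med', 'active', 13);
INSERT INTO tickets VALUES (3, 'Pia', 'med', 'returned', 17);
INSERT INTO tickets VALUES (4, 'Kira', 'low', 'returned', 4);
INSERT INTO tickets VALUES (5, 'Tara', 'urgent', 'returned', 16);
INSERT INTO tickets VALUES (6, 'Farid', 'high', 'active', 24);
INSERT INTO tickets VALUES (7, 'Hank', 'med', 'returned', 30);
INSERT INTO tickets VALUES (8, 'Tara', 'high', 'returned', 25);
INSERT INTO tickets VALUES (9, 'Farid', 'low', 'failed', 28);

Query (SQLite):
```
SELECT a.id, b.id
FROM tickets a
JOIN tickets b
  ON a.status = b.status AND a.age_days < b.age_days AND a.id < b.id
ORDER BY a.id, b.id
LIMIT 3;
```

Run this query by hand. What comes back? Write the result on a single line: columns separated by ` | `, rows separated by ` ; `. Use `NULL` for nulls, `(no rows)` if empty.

1 | 9 ; 2 | 6 ; 3 | 7

Pairs (a,b) with same status, a.age_days < b.age_days, a.id < b.id.
status groups: active:{2,6} failed:{1,9} returned:{3,4,5,7,8}
Ordered by (a.id, b.id); first 3.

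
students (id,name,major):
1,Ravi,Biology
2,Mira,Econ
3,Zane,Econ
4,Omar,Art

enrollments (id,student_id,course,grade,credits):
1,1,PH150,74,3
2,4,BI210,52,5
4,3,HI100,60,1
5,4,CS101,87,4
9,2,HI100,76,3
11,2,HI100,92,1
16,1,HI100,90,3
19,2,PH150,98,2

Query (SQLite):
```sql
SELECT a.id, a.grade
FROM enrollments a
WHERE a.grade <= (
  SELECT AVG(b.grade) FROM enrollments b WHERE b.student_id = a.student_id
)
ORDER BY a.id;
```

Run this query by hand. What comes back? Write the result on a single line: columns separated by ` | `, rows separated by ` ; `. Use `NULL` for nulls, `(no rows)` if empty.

For each enrollments row a, compute AVG(grade) over rows sharing a.student_id.
Keep row a if a.grade <= that per-group AVG.
  student_id=1: AVG(grade) = 82.0
  student_id=2: AVG(grade) = 88.666667
  student_id=3: AVG(grade) = 60.0
  student_id=4: AVG(grade) = 69.5

1 | 74 ; 2 | 52 ; 4 | 60 ; 9 | 76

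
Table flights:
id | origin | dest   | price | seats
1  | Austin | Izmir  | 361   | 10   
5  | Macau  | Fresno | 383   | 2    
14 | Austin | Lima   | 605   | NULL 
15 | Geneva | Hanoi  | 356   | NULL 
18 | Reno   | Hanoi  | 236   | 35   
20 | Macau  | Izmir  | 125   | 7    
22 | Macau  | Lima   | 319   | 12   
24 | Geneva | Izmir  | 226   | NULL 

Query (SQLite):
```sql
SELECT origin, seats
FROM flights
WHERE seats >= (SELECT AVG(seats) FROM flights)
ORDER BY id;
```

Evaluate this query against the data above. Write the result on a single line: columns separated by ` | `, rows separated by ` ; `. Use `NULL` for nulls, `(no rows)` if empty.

Reno | 35

Scalar subquery: AVG(seats) over all flights rows = 13.2.
Keep rows where seats >= that value.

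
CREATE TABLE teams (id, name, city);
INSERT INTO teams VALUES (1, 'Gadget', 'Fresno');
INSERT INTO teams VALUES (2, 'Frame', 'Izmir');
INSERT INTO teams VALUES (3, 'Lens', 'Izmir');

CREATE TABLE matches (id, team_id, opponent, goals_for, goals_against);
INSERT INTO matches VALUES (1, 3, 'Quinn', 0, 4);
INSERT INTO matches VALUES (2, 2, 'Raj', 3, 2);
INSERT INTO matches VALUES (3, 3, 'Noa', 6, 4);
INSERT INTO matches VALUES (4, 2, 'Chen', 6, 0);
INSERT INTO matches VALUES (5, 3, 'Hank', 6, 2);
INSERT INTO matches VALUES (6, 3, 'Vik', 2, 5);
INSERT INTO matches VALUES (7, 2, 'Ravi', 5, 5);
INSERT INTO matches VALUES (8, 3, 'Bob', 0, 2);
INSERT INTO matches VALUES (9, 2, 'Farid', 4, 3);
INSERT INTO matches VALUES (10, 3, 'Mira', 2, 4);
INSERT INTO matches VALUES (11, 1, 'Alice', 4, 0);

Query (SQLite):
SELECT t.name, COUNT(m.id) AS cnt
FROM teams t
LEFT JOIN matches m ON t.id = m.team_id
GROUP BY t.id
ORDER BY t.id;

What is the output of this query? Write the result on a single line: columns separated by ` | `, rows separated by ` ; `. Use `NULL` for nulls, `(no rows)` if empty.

Gadget | 1 ; Frame | 4 ; Lens | 6

LEFT JOIN keeps every teams row; unmatched ones get NULL for matches columns.
Group by teams.id and compute COUNT(m.id). COUNT(col) of an all-NULL group is 0.
  1: ids {11} → COUNT(m.id)=1
  2: ids {2, 4, 7, 9} → COUNT(m.id)=4
  3: ids {1, 3, 5, 6, 8, 10} → COUNT(m.id)=6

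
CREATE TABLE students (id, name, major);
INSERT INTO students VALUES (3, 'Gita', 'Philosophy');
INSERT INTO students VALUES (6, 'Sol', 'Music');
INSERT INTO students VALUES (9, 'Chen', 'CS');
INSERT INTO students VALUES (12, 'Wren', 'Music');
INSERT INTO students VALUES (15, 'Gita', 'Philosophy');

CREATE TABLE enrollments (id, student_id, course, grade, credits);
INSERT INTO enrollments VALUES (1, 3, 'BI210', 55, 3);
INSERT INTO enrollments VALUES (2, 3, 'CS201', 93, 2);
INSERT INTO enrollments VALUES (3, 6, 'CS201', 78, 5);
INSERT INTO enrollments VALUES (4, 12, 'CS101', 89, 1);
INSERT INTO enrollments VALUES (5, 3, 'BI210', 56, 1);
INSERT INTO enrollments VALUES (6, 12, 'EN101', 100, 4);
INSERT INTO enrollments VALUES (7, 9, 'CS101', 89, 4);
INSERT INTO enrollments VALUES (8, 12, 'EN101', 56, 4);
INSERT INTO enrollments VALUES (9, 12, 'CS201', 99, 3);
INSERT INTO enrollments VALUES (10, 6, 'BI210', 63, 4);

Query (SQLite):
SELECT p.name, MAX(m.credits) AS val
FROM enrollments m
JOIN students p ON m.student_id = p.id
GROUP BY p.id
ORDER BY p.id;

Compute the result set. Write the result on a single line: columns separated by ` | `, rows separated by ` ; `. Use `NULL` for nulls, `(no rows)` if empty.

Gita | 3 ; Sol | 5 ; Chen | 4 ; Wren | 4

Join each enrollments row to its students via student_id.
Group joined rows by students.id; compute MAX(m.credits) per group.
  3: ids {1, 2, 5} → MAX(m.credits)=3
  6: ids {3, 10} → MAX(m.credits)=5
  9: ids {7} → MAX(m.credits)=4
  12: ids {4, 6, 8, 9} → MAX(m.credits)=4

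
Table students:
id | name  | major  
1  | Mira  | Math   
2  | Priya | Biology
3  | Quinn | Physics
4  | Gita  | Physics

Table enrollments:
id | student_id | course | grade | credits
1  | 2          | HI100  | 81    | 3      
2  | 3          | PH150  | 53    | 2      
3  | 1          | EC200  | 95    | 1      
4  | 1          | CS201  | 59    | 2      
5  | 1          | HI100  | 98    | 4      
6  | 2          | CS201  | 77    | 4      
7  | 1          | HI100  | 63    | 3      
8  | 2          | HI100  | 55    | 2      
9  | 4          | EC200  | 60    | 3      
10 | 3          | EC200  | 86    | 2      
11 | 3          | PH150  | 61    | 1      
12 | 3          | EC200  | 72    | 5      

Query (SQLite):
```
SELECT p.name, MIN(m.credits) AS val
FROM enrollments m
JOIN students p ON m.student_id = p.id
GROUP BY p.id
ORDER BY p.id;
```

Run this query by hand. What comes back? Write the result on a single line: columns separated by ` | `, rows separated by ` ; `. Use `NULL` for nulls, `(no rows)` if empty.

Join each enrollments row to its students via student_id.
Group joined rows by students.id; compute MIN(m.credits) per group.
  1: ids {3, 4, 5, 7} → MIN(m.credits)=1
  2: ids {1, 6, 8} → MIN(m.credits)=2
  3: ids {2, 10, 11, 12} → MIN(m.credits)=1
  4: ids {9} → MIN(m.credits)=3

Mira | 1 ; Priya | 2 ; Quinn | 1 ; Gita | 3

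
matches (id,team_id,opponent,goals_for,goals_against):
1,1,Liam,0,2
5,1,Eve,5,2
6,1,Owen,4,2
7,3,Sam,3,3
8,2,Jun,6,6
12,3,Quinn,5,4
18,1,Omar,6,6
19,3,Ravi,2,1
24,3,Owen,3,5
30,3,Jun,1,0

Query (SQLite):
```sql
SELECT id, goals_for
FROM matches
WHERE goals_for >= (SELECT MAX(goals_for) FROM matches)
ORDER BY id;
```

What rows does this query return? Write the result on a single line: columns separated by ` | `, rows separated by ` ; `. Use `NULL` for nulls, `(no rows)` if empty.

8 | 6 ; 18 | 6

Scalar subquery: MAX(goals_for) over all matches rows = 6.
Keep rows where goals_for >= that value.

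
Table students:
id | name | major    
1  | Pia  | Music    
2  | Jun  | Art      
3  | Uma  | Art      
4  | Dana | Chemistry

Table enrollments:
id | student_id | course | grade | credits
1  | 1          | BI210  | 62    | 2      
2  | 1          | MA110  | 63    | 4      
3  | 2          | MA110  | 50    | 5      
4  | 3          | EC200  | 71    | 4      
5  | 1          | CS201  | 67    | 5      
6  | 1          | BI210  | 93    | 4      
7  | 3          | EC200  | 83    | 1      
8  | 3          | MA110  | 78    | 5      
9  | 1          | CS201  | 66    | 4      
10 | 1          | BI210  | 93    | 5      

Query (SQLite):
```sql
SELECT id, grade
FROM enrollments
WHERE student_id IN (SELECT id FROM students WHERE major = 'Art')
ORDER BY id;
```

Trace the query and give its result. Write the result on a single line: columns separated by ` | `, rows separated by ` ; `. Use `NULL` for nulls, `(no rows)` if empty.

3 | 50 ; 4 | 71 ; 7 | 83 ; 8 | 78

Inner query: students.id where major = 'Art'.
Outer: keep enrollments rows whose student_id is in that set.
Inner query → {2, 3}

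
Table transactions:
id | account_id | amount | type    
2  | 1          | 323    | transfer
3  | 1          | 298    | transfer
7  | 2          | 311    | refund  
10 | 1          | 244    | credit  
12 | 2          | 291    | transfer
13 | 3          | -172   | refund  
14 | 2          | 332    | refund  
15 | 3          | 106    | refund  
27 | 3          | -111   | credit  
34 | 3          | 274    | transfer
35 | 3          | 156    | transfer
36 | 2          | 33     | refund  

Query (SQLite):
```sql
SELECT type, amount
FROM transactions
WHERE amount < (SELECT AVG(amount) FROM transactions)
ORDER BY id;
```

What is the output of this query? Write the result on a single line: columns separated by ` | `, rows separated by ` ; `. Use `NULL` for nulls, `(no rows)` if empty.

Scalar subquery: AVG(amount) over all transactions rows = 173.75.
Keep rows where amount < that value.

refund | -172 ; refund | 106 ; credit | -111 ; transfer | 156 ; refund | 33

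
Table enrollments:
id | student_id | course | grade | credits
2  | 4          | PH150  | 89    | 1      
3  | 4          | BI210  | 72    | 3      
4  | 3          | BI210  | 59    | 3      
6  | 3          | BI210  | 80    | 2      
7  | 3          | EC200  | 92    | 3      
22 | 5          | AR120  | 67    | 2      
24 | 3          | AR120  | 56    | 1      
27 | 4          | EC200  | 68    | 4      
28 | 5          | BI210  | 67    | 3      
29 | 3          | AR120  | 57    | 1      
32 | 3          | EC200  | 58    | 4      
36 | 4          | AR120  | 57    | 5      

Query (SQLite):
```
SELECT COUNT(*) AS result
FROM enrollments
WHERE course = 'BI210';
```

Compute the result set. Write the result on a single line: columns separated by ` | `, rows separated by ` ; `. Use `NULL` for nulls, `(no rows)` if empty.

Rows where course='BI210' → grade values: [72, 59, 80, 67].
COUNT(*) counts rows → 4.

4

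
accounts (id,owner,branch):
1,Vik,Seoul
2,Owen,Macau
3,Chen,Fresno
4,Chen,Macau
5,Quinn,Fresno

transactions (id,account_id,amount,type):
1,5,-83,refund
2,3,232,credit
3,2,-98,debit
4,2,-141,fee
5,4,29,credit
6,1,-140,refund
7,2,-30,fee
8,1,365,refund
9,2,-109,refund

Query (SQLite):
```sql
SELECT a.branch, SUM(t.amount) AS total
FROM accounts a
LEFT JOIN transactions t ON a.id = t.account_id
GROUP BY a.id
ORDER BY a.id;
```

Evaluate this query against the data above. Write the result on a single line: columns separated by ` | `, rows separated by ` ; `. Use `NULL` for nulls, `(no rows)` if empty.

LEFT JOIN keeps every accounts row; unmatched ones get NULL for transactions columns.
Group by accounts.id and compute SUM(t.amount). SUM over an all-NULL group is NULL.
  1: ids {6, 8} → SUM(t.amount)=225
  2: ids {3, 4, 7, 9} → SUM(t.amount)=-378
  3: ids {2} → SUM(t.amount)=232
  4: ids {5} → SUM(t.amount)=29
  5: ids {1} → SUM(t.amount)=-83

Seoul | 225 ; Macau | -378 ; Fresno | 232 ; Macau | 29 ; Fresno | -83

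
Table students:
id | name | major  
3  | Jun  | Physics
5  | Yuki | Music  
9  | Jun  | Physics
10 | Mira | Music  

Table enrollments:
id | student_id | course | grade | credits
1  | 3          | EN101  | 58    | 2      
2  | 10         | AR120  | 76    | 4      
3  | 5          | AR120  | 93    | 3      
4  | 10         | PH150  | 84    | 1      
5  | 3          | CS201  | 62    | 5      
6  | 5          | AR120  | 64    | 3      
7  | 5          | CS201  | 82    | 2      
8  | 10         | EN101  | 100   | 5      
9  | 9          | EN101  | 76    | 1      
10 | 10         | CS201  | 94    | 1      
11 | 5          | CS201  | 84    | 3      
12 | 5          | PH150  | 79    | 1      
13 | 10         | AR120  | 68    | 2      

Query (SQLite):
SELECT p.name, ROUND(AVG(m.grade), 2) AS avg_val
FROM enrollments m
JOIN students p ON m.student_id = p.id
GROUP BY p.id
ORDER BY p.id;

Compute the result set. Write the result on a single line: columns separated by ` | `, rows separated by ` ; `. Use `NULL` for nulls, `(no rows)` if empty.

Jun | 60 ; Yuki | 80.4 ; Jun | 76 ; Mira | 84.4

Join each enrollments row to its students via student_id.
Group joined rows by students.id; compute ROUND(AVG(m.grade), 2) per group.
  3: ids {1, 5} → ROUND(AVG(m.grade), 2)=60
  5: ids {3, 6, 7, 11, 12} → ROUND(AVG(m.grade), 2)=80.4
  9: ids {9} → ROUND(AVG(m.grade), 2)=76
  10: ids {2, 4, 8, 10, 13} → ROUND(AVG(m.grade), 2)=84.4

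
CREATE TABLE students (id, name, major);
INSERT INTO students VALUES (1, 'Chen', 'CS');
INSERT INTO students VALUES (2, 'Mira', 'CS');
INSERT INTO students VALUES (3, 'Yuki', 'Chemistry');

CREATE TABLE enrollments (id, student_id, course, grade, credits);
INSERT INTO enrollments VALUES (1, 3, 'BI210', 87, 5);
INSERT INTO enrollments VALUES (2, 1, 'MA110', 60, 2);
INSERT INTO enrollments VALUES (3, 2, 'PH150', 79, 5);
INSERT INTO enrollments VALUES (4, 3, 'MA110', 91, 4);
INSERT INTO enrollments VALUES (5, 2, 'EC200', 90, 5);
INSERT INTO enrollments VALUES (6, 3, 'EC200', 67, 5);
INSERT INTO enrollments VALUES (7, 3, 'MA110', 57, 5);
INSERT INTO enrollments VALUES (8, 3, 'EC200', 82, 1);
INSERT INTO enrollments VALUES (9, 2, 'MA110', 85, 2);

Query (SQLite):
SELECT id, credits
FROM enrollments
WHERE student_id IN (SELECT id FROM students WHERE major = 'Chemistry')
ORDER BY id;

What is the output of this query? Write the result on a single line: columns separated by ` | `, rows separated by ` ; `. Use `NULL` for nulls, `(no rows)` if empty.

1 | 5 ; 4 | 4 ; 6 | 5 ; 7 | 5 ; 8 | 1

Inner query: students.id where major = 'Chemistry'.
Outer: keep enrollments rows whose student_id is in that set.
Inner query → {3}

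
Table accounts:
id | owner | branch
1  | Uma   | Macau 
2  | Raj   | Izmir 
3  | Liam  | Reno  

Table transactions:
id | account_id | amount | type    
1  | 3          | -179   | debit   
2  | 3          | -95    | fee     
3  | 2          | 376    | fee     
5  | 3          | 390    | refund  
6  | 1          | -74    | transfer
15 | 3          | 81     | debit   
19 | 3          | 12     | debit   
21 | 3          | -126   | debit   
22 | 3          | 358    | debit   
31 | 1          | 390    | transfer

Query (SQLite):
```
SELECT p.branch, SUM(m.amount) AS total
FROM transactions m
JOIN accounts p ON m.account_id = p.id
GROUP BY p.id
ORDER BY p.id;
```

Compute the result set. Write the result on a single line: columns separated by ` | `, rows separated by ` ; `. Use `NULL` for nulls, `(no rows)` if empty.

Join each transactions row to its accounts via account_id.
Group joined rows by accounts.id; compute SUM(m.amount) per group.
  1: ids {6, 31} → SUM(m.amount)=316
  2: ids {3} → SUM(m.amount)=376
  3: ids {1, 2, 5, 15, 19, 21, 22} → SUM(m.amount)=441

Macau | 316 ; Izmir | 376 ; Reno | 441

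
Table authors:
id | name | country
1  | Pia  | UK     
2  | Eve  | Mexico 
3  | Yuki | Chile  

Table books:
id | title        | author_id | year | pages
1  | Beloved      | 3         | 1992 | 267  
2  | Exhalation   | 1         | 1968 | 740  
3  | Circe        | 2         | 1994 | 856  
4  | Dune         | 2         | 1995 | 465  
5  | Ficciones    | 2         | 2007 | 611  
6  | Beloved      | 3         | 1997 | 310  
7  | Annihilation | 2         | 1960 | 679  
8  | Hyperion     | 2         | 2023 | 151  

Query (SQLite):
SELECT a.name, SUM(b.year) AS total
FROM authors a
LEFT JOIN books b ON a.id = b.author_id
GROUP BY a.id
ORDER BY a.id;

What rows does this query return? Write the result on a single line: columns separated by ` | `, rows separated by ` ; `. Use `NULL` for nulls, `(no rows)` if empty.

Pia | 1968 ; Eve | 9979 ; Yuki | 3989

LEFT JOIN keeps every authors row; unmatched ones get NULL for books columns.
Group by authors.id and compute SUM(b.year). SUM over an all-NULL group is NULL.
  1: ids {2} → SUM(b.year)=1968
  2: ids {3, 4, 5, 7, 8} → SUM(b.year)=9979
  3: ids {1, 6} → SUM(b.year)=3989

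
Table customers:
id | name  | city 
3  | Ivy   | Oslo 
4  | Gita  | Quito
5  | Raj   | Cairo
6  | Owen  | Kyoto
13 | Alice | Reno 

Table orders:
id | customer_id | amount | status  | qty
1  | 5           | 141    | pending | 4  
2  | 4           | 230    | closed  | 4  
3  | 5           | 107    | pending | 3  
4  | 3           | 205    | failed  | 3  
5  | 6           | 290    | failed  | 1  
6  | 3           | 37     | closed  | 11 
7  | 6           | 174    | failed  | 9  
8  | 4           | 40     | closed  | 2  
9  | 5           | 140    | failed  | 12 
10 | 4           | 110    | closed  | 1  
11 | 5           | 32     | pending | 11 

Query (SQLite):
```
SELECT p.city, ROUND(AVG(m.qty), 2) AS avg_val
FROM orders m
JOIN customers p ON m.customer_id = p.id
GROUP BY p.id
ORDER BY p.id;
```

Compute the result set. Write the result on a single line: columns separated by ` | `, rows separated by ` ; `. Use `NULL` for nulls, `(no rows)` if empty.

Join each orders row to its customers via customer_id.
Group joined rows by customers.id; compute ROUND(AVG(m.qty), 2) per group.
  3: ids {4, 6} → ROUND(AVG(m.qty), 2)=7
  4: ids {2, 8, 10} → ROUND(AVG(m.qty), 2)=2.33
  5: ids {1, 3, 9, 11} → ROUND(AVG(m.qty), 2)=7.5
  6: ids {5, 7} → ROUND(AVG(m.qty), 2)=5

Oslo | 7 ; Quito | 2.33 ; Cairo | 7.5 ; Kyoto | 5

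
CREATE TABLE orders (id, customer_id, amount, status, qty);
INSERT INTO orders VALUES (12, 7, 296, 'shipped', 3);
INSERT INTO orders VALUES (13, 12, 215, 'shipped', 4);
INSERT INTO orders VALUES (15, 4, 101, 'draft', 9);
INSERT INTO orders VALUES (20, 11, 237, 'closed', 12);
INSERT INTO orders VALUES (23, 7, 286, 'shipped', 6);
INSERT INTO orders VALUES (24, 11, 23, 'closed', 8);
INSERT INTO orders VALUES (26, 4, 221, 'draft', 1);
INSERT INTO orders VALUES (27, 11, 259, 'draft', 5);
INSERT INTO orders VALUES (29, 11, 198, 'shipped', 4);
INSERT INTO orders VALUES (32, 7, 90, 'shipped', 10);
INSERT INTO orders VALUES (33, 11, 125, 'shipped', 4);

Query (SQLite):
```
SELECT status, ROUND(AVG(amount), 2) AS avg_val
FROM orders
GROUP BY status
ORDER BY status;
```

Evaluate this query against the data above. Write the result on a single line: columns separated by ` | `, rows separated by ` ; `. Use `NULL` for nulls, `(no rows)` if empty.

closed | 130 ; draft | 193.67 ; shipped | 201.67

Partition orders by status; compute ROUND(AVG(amount), 2) within each group.
  closed: ids {20, 24} → ROUND(AVG(amount), 2)=130
  draft: ids {15, 26, 27} → ROUND(AVG(amount), 2)=193.67
  shipped: ids {12, 13, 23, 29, 32, 33} → ROUND(AVG(amount), 2)=201.67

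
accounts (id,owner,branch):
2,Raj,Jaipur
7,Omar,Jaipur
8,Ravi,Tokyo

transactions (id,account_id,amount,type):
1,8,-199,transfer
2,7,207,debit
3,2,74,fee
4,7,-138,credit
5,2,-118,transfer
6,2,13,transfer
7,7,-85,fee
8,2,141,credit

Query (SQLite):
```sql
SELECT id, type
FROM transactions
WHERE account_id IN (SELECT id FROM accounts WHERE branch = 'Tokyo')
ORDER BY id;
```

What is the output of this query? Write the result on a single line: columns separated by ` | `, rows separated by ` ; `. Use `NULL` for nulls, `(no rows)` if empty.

Inner query: accounts.id where branch = 'Tokyo'.
Outer: keep transactions rows whose account_id is in that set.
Inner query → {8}

1 | transfer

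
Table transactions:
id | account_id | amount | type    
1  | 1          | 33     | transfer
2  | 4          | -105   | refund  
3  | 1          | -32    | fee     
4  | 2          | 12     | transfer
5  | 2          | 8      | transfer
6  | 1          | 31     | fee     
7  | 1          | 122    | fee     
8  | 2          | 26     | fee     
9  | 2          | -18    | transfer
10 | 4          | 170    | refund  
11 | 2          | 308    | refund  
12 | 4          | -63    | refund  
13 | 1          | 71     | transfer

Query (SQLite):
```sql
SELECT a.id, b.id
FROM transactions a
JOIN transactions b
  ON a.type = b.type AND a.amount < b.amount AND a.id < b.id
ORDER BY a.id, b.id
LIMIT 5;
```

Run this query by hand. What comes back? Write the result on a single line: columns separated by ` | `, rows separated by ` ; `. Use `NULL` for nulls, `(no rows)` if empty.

1 | 13 ; 2 | 10 ; 2 | 11 ; 2 | 12 ; 3 | 6

Pairs (a,b) with same type, a.amount < b.amount, a.id < b.id.
type groups: fee:{3,6,7,8} refund:{2,10,11,12} transfer:{1,4,5,9,13}
Ordered by (a.id, b.id); first 5.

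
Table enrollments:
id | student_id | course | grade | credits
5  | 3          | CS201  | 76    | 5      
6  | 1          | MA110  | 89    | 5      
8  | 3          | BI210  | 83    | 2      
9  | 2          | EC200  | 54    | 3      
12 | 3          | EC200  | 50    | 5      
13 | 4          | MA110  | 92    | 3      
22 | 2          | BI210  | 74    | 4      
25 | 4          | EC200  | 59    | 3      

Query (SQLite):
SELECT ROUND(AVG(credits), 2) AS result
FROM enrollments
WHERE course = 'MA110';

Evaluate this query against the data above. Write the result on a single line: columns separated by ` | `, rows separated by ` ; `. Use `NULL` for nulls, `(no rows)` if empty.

Rows where course='MA110' → credits values: [5, 3].
AVG = 8 / 2 (rounded to 2 dp).

4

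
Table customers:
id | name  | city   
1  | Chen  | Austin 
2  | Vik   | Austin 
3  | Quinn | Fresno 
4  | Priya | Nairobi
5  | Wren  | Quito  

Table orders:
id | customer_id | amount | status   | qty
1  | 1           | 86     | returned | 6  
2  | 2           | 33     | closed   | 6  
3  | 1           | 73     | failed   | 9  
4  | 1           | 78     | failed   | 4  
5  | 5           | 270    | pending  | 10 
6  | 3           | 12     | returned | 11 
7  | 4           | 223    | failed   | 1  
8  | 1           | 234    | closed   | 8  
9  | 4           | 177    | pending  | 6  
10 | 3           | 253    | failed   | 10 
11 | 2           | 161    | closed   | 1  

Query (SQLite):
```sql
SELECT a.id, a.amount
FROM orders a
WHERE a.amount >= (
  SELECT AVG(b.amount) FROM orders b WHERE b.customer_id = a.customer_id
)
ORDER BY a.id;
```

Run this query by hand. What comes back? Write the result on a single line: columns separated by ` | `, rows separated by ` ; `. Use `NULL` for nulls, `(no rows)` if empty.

For each orders row a, compute AVG(amount) over rows sharing a.customer_id.
Keep row a if a.amount >= that per-group AVG.
  customer_id=1: AVG(amount) = 117.75
  customer_id=2: AVG(amount) = 97.0
  customer_id=3: AVG(amount) = 132.5
  customer_id=4: AVG(amount) = 200.0
  customer_id=5: AVG(amount) = 270.0

5 | 270 ; 7 | 223 ; 8 | 234 ; 10 | 253 ; 11 | 161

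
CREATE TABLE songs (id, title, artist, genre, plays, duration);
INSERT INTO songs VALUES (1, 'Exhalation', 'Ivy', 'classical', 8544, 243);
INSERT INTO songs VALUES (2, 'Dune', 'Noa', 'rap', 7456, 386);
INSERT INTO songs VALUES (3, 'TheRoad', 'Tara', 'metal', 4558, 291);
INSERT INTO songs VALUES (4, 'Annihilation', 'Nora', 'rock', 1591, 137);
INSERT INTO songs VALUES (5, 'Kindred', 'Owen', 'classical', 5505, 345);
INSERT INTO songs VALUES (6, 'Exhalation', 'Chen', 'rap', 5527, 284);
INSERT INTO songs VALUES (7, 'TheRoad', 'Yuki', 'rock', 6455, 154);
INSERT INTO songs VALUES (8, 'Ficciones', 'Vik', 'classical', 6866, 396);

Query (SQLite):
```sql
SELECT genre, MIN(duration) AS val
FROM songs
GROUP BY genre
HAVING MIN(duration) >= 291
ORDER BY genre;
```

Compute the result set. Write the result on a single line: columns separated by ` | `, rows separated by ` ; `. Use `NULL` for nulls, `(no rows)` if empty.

metal | 291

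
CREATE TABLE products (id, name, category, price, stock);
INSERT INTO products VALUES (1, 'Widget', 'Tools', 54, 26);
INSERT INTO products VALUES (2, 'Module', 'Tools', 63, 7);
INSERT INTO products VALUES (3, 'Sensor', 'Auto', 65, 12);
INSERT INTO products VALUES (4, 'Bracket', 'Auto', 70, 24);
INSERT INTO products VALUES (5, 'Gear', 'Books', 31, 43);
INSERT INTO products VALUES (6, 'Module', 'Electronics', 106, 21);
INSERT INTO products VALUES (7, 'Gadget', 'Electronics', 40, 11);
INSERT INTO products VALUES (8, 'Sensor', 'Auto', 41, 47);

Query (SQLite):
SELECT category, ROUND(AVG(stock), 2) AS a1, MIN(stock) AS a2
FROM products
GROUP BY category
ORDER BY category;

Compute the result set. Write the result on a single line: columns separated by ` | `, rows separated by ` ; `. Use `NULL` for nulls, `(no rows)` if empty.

Auto | 27.67 | 12 ; Books | 43 | 43 ; Electronics | 16 | 11 ; Tools | 16.5 | 7

Group products by category.
Per group compute: ROUND(AVG(stock), 2), MIN(stock).
  Auto: ids {3, 4, 8} → ROUND(AVG(stock), 2)=27.67, MIN(stock)=12
  Books: ids {5} → ROUND(AVG(stock), 2)=43, MIN(stock)=43
  Electronics: ids {6, 7} → ROUND(AVG(stock), 2)=16, MIN(stock)=11
  Tools: ids {1, 2} → ROUND(AVG(stock), 2)=16.5, MIN(stock)=7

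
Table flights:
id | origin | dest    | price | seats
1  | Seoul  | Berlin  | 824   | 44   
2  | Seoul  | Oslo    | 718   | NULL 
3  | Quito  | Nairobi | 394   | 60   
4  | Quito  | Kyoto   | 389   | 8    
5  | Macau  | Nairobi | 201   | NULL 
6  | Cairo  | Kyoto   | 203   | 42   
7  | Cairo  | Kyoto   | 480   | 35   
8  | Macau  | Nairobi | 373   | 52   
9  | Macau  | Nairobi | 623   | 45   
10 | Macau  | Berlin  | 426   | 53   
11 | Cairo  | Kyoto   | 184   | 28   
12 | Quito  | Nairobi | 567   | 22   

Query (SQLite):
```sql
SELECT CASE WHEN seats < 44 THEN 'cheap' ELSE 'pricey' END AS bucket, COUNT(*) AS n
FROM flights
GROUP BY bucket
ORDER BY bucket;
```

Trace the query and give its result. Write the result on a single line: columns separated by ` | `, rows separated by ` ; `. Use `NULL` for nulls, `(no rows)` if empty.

Bucket rows by seats < 44 → 'cheap' else 'pricey'; count each bucket.
NULL < 44 is unknown, so NULL seats falls into ELSE → 'pricey'.

cheap | 5 ; pricey | 7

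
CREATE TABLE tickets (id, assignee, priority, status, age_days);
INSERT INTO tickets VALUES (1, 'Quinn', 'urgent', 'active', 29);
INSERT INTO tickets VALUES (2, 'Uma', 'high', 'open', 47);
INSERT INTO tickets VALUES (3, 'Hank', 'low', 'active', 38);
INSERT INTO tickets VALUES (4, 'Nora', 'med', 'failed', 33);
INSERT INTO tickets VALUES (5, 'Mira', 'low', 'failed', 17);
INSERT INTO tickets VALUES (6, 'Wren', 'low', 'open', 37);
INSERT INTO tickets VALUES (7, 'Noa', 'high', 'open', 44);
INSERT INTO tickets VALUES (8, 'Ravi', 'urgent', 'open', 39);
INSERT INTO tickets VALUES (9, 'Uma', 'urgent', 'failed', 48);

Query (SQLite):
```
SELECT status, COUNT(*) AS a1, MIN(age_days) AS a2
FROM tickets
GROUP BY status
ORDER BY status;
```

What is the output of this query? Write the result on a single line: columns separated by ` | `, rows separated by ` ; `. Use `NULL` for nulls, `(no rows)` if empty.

Group tickets by status.
Per group compute: COUNT(*), MIN(age_days).
  active: ids {1, 3} → COUNT(*)=2, MIN(age_days)=29
  failed: ids {4, 5, 9} → COUNT(*)=3, MIN(age_days)=17
  open: ids {2, 6, 7, 8} → COUNT(*)=4, MIN(age_days)=37

active | 2 | 29 ; failed | 3 | 17 ; open | 4 | 37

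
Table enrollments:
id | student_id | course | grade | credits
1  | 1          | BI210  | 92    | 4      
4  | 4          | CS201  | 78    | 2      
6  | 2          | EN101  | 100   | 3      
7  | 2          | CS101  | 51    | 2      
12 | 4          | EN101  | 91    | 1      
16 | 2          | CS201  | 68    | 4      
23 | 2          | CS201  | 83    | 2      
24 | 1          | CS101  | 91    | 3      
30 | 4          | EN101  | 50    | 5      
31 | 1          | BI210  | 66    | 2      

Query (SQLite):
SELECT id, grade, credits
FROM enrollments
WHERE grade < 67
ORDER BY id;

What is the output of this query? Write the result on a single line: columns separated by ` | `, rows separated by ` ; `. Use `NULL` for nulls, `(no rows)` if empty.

7 | 51 | 2 ; 30 | 50 | 5 ; 31 | 66 | 2

grade < 67: ids {7, 30, 31}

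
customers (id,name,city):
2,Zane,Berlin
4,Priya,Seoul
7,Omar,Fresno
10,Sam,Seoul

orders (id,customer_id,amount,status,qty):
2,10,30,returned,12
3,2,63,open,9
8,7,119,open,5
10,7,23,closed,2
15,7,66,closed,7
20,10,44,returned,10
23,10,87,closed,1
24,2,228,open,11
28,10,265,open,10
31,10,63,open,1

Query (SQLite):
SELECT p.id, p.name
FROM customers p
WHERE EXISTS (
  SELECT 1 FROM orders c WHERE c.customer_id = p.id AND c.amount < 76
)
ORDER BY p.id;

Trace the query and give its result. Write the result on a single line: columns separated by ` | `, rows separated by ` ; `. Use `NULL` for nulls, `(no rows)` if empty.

For each customers row, check whether any orders with matching customer_id has amount < 76.
Keep rows where that is true.

2 | Zane ; 7 | Omar ; 10 | Sam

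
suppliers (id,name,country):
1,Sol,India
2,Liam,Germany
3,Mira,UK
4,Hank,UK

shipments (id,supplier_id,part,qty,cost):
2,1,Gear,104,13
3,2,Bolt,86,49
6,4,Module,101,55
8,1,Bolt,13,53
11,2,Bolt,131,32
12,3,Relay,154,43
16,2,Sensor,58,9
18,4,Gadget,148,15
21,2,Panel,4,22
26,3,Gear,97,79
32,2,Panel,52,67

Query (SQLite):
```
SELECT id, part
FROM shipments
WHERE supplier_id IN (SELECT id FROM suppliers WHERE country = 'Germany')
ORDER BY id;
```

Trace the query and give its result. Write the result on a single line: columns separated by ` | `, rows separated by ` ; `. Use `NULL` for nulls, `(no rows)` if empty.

3 | Bolt ; 11 | Bolt ; 16 | Sensor ; 21 | Panel ; 32 | Panel

Inner query: suppliers.id where country = 'Germany'.
Outer: keep shipments rows whose supplier_id is in that set.
Inner query → {2}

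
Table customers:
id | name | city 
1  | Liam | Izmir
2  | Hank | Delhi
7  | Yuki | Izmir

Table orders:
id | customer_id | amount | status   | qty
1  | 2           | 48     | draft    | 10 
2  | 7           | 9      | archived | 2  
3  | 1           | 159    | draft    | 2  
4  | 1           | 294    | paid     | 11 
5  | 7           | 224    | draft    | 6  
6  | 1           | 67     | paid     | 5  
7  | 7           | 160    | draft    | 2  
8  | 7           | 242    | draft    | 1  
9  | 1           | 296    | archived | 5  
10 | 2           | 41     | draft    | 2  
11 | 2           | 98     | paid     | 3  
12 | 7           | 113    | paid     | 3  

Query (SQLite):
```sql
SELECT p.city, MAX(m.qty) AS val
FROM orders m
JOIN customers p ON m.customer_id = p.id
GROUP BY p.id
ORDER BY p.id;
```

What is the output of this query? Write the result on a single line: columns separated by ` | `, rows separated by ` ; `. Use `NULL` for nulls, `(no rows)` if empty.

Izmir | 11 ; Delhi | 10 ; Izmir | 6

Join each orders row to its customers via customer_id.
Group joined rows by customers.id; compute MAX(m.qty) per group.
  1: ids {3, 4, 6, 9} → MAX(m.qty)=11
  2: ids {1, 10, 11} → MAX(m.qty)=10
  7: ids {2, 5, 7, 8, 12} → MAX(m.qty)=6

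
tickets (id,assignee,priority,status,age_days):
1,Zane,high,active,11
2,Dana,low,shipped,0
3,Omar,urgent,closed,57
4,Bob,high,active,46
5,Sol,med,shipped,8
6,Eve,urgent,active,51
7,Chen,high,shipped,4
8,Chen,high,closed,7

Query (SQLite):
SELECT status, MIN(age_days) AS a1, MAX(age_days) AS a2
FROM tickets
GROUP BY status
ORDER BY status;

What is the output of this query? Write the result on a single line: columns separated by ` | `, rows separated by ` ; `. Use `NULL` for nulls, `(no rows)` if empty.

active | 11 | 51 ; closed | 7 | 57 ; shipped | 0 | 8

Group tickets by status.
Per group compute: MIN(age_days), MAX(age_days).
  active: ids {1, 4, 6} → MIN(age_days)=11, MAX(age_days)=51
  closed: ids {3, 8} → MIN(age_days)=7, MAX(age_days)=57
  shipped: ids {2, 5, 7} → MIN(age_days)=0, MAX(age_days)=8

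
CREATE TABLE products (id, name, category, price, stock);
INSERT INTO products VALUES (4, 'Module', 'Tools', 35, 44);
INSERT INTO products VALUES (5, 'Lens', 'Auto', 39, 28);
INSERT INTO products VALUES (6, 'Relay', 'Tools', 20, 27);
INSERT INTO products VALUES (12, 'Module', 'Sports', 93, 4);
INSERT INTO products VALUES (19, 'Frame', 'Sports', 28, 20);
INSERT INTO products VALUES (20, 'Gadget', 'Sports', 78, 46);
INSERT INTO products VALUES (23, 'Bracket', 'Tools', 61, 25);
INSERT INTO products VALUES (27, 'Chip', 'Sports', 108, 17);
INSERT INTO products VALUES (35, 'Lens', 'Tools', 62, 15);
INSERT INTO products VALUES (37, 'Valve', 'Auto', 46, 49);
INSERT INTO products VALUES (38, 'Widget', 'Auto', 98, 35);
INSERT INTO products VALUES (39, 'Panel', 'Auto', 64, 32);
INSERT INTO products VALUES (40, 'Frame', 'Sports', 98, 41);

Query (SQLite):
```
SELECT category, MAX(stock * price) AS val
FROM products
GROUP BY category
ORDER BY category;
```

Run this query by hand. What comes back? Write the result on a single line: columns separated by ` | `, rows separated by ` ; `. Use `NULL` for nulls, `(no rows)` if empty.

Auto | 3430 ; Sports | 4018 ; Tools | 1540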